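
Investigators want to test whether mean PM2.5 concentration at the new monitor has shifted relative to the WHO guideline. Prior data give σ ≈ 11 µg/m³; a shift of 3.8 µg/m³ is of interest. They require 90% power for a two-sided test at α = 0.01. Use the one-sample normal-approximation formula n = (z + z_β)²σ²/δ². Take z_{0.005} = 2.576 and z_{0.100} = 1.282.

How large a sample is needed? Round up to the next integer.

n = 125

n = (z_{α/2} + z_β)² · σ² / δ²
  = (2.576 + 1.282)² · 11² / 3.8²
  = 14.8842 · 121 / 14.44
  = 124.72
Round up → n = 125.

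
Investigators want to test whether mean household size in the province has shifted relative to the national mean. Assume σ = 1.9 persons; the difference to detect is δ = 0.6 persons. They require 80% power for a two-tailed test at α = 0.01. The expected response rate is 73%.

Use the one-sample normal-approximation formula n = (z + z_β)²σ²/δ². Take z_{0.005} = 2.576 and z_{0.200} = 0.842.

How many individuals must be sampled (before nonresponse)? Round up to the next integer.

n = (z_{α/2} + z_β)² · σ² / δ²
  = (2.576 + 0.842)² · 1.9² / 0.6²
  = 11.6827 · 3.61 / 0.36
  = 117.15
Adjust for 73% response: 117.15 / 0.73 = 160.48.
Round up → n = 161.

n = 161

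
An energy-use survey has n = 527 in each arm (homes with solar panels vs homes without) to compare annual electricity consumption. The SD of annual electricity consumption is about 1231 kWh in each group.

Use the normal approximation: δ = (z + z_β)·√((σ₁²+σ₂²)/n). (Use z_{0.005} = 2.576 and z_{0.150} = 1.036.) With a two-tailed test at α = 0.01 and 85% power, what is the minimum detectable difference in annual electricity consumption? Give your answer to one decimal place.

δ = (z_{α/2} + z_β) · √((σ₁²+σ₂²)/n)
  = (2.576 + 1.036) · √(3030722/527)
  = 3.612 · √5750.9
  = 3.612 · 75.8347
  = 273.9148

Minimum detectable difference ≈ 273.9 kWh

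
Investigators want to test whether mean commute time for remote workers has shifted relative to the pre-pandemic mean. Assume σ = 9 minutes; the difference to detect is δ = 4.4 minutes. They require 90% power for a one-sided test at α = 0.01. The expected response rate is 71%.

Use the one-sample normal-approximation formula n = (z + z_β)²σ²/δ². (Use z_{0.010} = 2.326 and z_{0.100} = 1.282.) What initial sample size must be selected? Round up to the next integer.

n = (z_α + z_β)² · σ² / δ²
  = (2.326 + 1.282)² · 9² / 4.4²
  = 13.0177 · 81 / 19.36
  = 54.46
Adjust for 71% response: 54.46 / 0.71 = 76.71.
Round up → n = 77.

n = 77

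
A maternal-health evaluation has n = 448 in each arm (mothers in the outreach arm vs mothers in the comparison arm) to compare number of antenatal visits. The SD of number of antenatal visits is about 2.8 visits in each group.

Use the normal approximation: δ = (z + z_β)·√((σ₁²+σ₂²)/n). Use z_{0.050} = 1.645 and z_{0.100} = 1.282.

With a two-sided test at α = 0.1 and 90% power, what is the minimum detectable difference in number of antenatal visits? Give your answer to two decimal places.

δ = (z_{α/2} + z_β) · √((σ₁²+σ₂²)/n)
  = (1.645 + 1.282) · √(15.68/448)
  = 2.927 · √0.035
  = 2.927 · 0.1871
  = 0.5476

Minimum detectable difference ≈ 0.55 visits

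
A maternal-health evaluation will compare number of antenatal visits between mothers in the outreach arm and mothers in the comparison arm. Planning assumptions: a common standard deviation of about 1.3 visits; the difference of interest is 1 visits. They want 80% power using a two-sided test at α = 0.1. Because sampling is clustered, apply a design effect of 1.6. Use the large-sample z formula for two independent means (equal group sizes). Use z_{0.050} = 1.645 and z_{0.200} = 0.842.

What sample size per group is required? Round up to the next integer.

n = 34 per group

n = (z_{α/2} + z_β)² · (σ₁² + σ₂²) / δ²
  = (1.645 + 0.842)² · (2·1.3² = 3.38) / 1²
  = 6.1852 · 3.38 / 1
  = 20.91
Design effect: 1.6 × 20.91 = 33.45.
Round up → n = 34 per group.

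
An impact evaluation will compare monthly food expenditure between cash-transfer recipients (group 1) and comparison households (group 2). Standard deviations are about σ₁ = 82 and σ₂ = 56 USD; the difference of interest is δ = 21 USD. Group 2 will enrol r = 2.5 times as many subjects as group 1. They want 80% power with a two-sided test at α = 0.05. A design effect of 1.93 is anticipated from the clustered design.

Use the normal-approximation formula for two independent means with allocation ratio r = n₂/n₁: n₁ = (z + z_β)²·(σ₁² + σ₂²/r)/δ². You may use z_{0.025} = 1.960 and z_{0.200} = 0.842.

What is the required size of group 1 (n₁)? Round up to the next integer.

n₁ = (z_{α/2} + z_β)² · (σ₁² + σ₂²/r) / δ²
   = (1.960 + 0.842)² · (82² + 56²/2.5) / 21²
   = 7.8512 · (6724 + 1254.4) / 441
   = 7.8512 · 7978.4 / 441
   = 142.04
Design effect: 1.93 × 142.04 = 274.14.
Round up → n₁ = 275; n₂ = r·n₁ = 2.5 × 275 = 688.

n₁ = 275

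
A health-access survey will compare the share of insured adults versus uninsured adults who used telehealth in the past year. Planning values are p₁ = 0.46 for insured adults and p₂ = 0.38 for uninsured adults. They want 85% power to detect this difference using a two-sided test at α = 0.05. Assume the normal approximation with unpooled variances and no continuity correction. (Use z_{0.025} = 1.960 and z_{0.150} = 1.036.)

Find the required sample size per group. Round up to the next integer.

n = (z_{α/2} + z_β)² · [p₁(1−p₁) + p₂(1−p₂)] / (p₁ − p₂)²
  = (1.960 + 1.036)² · (0.46·0.54 + 0.38·0.62) / (0.08)²
  = (2.996)² · (0.2484 + 0.2356) / 0.0064
  = 8.9760 · 0.4840 / 0.0064
  = 678.81
Round up → n = 679 per group.

n = 679 per group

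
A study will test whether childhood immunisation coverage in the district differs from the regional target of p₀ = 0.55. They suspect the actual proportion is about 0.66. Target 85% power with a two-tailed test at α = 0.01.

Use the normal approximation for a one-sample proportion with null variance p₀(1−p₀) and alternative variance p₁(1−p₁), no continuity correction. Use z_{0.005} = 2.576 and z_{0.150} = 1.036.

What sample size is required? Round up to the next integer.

n = [z_{α/2}·√(p₀q₀) + z_β·√(p₁q₁)]² / (p₁ − p₀)²
  = [2.576·√(0.55·0.45) + 1.036·√(0.66·0.34)]² / (0.11)²
  = [2.576·0.4975 + 1.036·0.4737]² / 0.0121
  = [1.7723]² / 0.0121
  = 259.59
Round up → n = 260.

n = 260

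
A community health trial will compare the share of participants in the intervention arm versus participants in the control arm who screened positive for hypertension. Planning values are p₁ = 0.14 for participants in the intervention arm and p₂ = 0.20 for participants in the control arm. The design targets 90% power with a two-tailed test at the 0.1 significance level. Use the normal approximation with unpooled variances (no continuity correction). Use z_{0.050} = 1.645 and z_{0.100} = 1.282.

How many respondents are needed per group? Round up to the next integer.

n = 668 per group

n = (z_{α/2} + z_β)² · [p₁(1−p₁) + p₂(1−p₂)] / (p₁ − p₂)²
  = (1.645 + 1.282)² · (0.14·0.86 + 0.20·0.80) / (-0.06)²
  = (2.927)² · (0.1204 + 0.1600) / 0.0036
  = 8.5673 · 0.2804 / 0.0036
  = 667.30
Round up → n = 668 per group.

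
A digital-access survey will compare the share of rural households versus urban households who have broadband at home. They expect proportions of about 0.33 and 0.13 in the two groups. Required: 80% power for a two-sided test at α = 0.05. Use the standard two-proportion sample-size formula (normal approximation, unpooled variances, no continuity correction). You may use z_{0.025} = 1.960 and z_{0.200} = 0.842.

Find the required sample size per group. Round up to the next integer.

n = (z_{α/2} + z_β)² · [p₁(1−p₁) + p₂(1−p₂)] / (p₁ − p₂)²
  = (1.960 + 0.842)² · (0.33·0.67 + 0.13·0.87) / (0.20)²
  = (2.802)² · (0.2211 + 0.1131) / 0.0400
  = 7.8512 · 0.3342 / 0.0400
  = 65.60
Round up → n = 66 per group.

n = 66 per group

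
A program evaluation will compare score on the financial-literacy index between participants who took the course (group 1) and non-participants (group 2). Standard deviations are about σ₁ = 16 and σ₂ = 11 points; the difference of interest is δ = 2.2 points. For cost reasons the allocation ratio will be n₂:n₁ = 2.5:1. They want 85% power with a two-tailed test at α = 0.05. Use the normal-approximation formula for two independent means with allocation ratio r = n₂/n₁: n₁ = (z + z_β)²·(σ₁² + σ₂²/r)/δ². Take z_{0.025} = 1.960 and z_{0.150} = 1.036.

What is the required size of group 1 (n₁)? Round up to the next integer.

n₁ = 565

n₁ = (z_{α/2} + z_β)² · (σ₁² + σ₂²/r) / δ²
   = (1.960 + 1.036)² · (16² + 11²/2.5) / 2.2²
   = 8.9760 · (256 + 48.4) / 4.84
   = 8.9760 · 304.4 / 4.84
   = 564.52
Round up → n₁ = 565; n₂ = r·n₁ = 2.5 × 565 = 1413.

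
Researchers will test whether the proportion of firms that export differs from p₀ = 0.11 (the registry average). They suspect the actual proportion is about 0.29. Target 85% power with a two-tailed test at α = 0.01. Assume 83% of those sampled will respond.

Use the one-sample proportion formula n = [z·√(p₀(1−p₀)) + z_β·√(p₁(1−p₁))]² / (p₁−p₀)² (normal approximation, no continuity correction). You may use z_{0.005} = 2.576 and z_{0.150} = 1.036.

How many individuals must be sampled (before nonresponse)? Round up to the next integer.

n = 61

n = [z_{α/2}·√(p₀q₀) + z_β·√(p₁q₁)]² / (p₁ − p₀)²
  = [2.576·√(0.11·0.89) + 1.036·√(0.29·0.71)]² / (0.18)²
  = [2.576·0.3129 + 1.036·0.4538]² / 0.0324
  = [1.2761]² / 0.0324
  = 50.26
Adjust for 83% response: 50.26 / 0.83 = 60.55.
Round up → n = 61.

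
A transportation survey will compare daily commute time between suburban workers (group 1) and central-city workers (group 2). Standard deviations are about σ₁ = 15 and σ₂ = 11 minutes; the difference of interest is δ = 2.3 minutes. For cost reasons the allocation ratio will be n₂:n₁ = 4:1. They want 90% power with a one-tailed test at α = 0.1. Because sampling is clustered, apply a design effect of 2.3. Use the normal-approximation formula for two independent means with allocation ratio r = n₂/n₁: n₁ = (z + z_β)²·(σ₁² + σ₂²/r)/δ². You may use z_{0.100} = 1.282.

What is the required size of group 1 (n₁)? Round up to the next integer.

n₁ = 730

n₁ = (z_α + z_β)² · (σ₁² + σ₂²/r) / δ²
   = (1.282 + 1.282)² · (15² + 11²/4) / 2.3²
   = 6.5741 · (225 + 30.25) / 5.29
   = 6.5741 · 255.25 / 5.29
   = 317.21
Design effect: 2.3 × 317.21 = 729.58.
Round up → n₁ = 730; n₂ = r·n₁ = 4 × 730 = 2920.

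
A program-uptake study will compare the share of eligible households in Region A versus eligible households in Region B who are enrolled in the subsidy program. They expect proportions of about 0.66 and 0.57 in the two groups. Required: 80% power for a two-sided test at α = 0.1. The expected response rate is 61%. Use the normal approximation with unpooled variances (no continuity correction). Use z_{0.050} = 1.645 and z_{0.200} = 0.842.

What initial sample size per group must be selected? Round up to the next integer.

n = 588 per group

n = (z_{α/2} + z_β)² · [p₁(1−p₁) + p₂(1−p₂)] / (p₁ − p₂)²
  = (1.645 + 0.842)² · (0.66·0.34 + 0.57·0.43) / (0.09)²
  = (2.487)² · (0.2244 + 0.2451) / 0.0081
  = 6.1852 · 0.4695 / 0.0081
  = 358.51
Adjust for 61% response: 358.51 / 0.61 = 587.72.
Round up → n = 588 per group.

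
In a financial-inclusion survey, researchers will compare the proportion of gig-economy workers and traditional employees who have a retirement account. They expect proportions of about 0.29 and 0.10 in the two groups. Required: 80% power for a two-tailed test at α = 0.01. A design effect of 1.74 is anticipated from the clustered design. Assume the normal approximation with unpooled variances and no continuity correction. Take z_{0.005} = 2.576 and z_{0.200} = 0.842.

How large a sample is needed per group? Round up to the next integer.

n = 167 per group

n = (z_{α/2} + z_β)² · [p₁(1−p₁) + p₂(1−p₂)] / (p₁ − p₂)²
  = (2.576 + 0.842)² · (0.29·0.71 + 0.10·0.90) / (0.19)²
  = (3.418)² · (0.2059 + 0.0900) / 0.0361
  = 11.6827 · 0.2959 / 0.0361
  = 95.76
Design effect: 1.74 × 95.76 = 166.62.
Round up → n = 167 per group.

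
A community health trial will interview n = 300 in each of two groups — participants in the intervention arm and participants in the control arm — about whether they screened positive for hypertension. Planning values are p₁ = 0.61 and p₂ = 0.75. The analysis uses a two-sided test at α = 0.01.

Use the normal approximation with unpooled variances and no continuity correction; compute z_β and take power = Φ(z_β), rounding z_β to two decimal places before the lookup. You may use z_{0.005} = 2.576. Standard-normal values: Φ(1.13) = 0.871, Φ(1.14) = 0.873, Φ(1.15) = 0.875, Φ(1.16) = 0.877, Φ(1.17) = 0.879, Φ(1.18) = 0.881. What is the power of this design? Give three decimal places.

Power ≈ 0.873

z_β = |p₁−p₂|·√(n/[p₁q₁+p₂q₂]) − z_{α/2}
    = 0.14 · √(300/0.4254) − 2.576
    = 0.14 · 26.5560 − 2.576
    = 3.7178 − 2.576 = 1.1418 → 1.14
Power = Φ(1.14) = 0.873.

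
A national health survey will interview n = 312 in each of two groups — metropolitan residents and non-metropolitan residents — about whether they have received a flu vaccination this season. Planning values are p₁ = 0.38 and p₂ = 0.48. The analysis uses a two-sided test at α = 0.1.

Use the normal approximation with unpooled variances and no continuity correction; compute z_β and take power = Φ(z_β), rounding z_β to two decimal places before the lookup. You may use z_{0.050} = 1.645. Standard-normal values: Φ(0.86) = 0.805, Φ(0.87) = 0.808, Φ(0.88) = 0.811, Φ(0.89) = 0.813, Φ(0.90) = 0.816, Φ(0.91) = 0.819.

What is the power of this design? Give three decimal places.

Power ≈ 0.813

z_β = |p₁−p₂|·√(n/[p₁q₁+p₂q₂]) − z_{α/2}
    = 0.10 · √(312/0.4852) − 1.645
    = 0.10 · 25.3581 − 1.645
    = 2.5358 − 1.645 = 0.8908 → 0.89
Power = Φ(0.89) = 0.813.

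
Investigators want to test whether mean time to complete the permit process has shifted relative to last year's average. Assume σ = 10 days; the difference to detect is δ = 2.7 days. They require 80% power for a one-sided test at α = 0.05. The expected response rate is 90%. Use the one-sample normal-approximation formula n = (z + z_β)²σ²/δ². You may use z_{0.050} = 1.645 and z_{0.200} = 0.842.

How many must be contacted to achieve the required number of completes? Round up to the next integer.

n = 95

n = (z_α + z_β)² · σ² / δ²
  = (1.645 + 0.842)² · 10² / 2.7²
  = 6.1852 · 100 / 7.29
  = 84.84
Adjust for 90% response: 84.84 / 0.90 = 94.27.
Round up → n = 95.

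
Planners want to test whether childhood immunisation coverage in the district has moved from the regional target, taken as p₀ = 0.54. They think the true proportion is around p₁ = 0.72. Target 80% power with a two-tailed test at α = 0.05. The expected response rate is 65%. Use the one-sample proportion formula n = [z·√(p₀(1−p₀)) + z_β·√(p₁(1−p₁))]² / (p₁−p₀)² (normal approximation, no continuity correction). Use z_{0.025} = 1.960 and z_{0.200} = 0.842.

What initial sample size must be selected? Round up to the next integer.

n = [z_{α/2}·√(p₀q₀) + z_β·√(p₁q₁)]² / (p₁ − p₀)²
  = [1.960·√(0.54·0.46) + 0.842·√(0.72·0.28)]² / (0.18)²
  = [1.960·0.4984 + 0.842·0.4490]² / 0.0324
  = [1.3549]² / 0.0324
  = 56.66
Adjust for 65% response: 56.66 / 0.65 = 87.17.
Round up → n = 88.

n = 88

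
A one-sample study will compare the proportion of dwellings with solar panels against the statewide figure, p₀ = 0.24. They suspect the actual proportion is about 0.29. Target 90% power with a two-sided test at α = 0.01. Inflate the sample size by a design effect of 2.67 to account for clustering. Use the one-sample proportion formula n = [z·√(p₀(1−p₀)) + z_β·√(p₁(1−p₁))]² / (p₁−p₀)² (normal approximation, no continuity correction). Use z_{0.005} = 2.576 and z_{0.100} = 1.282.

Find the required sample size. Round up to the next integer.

n = [z_{α/2}·√(p₀q₀) + z_β·√(p₁q₁)]² / (p₁ − p₀)²
  = [2.576·√(0.24·0.76) + 1.282·√(0.29·0.71)]² / (0.05)²
  = [2.576·0.4271 + 1.282·0.4538]² / 0.0025
  = [1.6819]² / 0.0025
  = 1131.50
Design effect: 2.67 × 1131.50 = 3021.11.
Round up → n = 3022.

n = 3022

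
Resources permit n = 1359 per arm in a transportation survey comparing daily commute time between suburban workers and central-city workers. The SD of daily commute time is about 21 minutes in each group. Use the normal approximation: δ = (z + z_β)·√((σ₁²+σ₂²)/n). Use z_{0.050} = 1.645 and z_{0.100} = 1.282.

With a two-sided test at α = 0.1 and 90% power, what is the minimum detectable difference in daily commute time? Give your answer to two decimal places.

Minimum detectable difference ≈ 2.36 minutes

δ = (z_{α/2} + z_β) · √((σ₁²+σ₂²)/n)
  = (1.645 + 1.282) · √(882/1359)
  = 2.927 · √0.64901
  = 2.927 · 0.8056
  = 2.3580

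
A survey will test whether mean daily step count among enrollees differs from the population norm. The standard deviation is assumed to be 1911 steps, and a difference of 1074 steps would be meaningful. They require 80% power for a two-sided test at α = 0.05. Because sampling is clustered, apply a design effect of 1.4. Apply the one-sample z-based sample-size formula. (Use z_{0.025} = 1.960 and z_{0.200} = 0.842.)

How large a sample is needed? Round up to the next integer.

n = 35

n = (z_{α/2} + z_β)² · σ² / δ²
  = (1.960 + 0.842)² · 1911² / 1074²
  = 7.8512 · 3651921 / 1153476
  = 24.86
Design effect: 1.4 × 24.86 = 34.80.
Round up → n = 35.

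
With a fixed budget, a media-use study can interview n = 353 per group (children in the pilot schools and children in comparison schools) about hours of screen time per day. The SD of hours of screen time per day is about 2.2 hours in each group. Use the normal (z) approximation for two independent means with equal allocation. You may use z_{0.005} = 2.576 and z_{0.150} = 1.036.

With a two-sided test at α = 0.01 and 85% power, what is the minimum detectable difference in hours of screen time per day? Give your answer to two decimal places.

δ = (z_{α/2} + z_β) · √((σ₁²+σ₂²)/n)
  = (2.576 + 1.036) · √(9.68/353)
  = 3.612 · √0.02742
  = 3.612 · 0.1656
  = 0.5981

Minimum detectable difference ≈ 0.60 hours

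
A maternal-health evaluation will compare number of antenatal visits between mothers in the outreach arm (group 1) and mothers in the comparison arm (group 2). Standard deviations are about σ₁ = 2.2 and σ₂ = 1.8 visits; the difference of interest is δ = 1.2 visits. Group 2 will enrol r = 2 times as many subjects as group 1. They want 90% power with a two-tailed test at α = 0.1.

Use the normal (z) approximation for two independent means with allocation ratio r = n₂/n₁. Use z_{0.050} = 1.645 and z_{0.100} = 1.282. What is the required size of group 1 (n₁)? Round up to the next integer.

n₁ = (z_{α/2} + z_β)² · (σ₁² + σ₂²/r) / δ²
   = (1.645 + 1.282)² · (2.2² + 1.8²/2) / 1.2²
   = 8.5673 · (4.84 + 1.62) / 1.44
   = 8.5673 · 6.46 / 1.44
   = 38.43
Round up → n₁ = 39; n₂ = r·n₁ = 2 × 39 = 78.

n₁ = 39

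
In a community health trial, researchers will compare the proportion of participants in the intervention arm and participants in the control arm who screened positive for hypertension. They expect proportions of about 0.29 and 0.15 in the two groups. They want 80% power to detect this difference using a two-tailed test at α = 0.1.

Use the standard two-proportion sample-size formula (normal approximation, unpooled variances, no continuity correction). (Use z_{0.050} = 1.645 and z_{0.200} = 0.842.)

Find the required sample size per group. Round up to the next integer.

n = (z_{α/2} + z_β)² · [p₁(1−p₁) + p₂(1−p₂)] / (p₁ − p₂)²
  = (1.645 + 0.842)² · (0.29·0.71 + 0.15·0.85) / (0.14)²
  = (2.487)² · (0.2059 + 0.1275) / 0.0196
  = 6.1852 · 0.3334 / 0.0196
  = 105.21
Round up → n = 106 per group.

n = 106 per group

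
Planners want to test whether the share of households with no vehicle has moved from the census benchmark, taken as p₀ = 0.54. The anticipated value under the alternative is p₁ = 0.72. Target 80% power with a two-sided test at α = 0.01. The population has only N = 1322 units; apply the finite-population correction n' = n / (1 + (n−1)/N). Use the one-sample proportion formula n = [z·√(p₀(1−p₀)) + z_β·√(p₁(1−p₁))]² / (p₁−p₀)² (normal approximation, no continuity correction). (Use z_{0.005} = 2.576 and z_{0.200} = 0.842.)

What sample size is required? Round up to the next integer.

n = [z_{α/2}·√(p₀q₀) + z_β·√(p₁q₁)]² / (p₁ − p₀)²
  = [2.576·√(0.54·0.46) + 0.842·√(0.72·0.28)]² / (0.18)²
  = [2.576·0.4984 + 0.842·0.4490]² / 0.0324
  = [1.6619]² / 0.0324
  = 85.25
Finite-population correction (N = 1322): 85.25 / (1 + (85.25 − 1)/1322) = 80.14.
Round up → n = 81.

n = 81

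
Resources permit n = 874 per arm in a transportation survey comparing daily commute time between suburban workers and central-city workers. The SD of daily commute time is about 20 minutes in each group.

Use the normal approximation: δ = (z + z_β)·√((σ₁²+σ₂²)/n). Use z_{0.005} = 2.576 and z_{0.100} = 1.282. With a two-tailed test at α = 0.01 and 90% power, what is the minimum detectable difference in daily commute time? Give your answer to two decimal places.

δ = (z_{α/2} + z_β) · √((σ₁²+σ₂²)/n)
  = (2.576 + 1.282) · √(800/874)
  = 3.858 · √0.91533
  = 3.858 · 0.9567
  = 3.6911

Minimum detectable difference ≈ 3.69 minutes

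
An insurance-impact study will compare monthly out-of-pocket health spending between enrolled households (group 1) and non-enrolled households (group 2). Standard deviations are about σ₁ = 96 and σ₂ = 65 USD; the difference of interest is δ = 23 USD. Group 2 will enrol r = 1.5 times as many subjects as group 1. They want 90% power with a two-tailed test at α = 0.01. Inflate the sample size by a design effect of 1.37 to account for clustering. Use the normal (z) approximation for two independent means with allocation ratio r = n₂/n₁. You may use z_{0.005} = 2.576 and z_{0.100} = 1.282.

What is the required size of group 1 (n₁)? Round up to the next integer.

n₁ = 464

n₁ = (z_{α/2} + z_β)² · (σ₁² + σ₂²/r) / δ²
   = (2.576 + 1.282)² · (96² + 65²/1.5) / 23²
   = 14.8842 · (9216 + 2816.7) / 529
   = 14.8842 · 12032.7 / 529
   = 338.56
Design effect: 1.37 × 338.56 = 463.82.
Round up → n₁ = 464; n₂ = r·n₁ = 1.5 × 464 = 696.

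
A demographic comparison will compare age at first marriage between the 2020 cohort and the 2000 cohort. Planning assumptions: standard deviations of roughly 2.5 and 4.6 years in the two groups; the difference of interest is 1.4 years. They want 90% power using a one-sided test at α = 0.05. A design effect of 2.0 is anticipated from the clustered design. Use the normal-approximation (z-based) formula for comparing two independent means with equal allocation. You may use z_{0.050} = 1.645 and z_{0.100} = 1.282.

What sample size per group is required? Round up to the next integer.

n = (z_α + z_β)² · (σ₁² + σ₂²) / δ²
  = (1.645 + 1.282)² · (2.5² + 4.6² = 27.41) / 1.4²
  = 8.5673 · 27.41 / 1.96
  = 119.81
Design effect: 2.0 × 119.81 = 239.62.
Round up → n = 240 per group.

n = 240 per group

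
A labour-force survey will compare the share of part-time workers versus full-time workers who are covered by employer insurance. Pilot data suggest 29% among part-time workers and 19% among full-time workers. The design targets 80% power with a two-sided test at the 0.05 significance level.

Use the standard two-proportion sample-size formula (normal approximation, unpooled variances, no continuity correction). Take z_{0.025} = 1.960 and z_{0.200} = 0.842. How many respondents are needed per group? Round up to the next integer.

n = (z_{α/2} + z_β)² · [p₁(1−p₁) + p₂(1−p₂)] / (p₁ − p₂)²
  = (1.960 + 0.842)² · (0.29·0.71 + 0.19·0.81) / (0.10)²
  = (2.802)² · (0.2059 + 0.1539) / 0.0100
  = 7.8512 · 0.3598 / 0.0100
  = 282.49
Round up → n = 283 per group.

n = 283 per group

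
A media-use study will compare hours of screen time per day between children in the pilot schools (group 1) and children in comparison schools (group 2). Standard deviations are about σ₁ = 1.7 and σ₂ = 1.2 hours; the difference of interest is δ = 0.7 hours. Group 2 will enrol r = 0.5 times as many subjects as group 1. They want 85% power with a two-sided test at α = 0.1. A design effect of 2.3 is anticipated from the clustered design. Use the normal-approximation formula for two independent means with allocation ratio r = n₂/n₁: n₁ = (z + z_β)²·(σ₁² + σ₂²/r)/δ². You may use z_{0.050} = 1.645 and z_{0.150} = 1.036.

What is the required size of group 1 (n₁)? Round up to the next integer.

n₁ = (z_{α/2} + z_β)² · (σ₁² + σ₂²/r) / δ²
   = (1.645 + 1.036)² · (1.7² + 1.2²/0.5) / 0.7²
   = 7.1878 · (2.89 + 2.88) / 0.49
   = 7.1878 · 5.77 / 0.49
   = 84.64
Design effect: 2.3 × 84.64 = 194.67.
Round up → n₁ = 195; n₂ = r·n₁ = 0.5 × 195 = 98.

n₁ = 195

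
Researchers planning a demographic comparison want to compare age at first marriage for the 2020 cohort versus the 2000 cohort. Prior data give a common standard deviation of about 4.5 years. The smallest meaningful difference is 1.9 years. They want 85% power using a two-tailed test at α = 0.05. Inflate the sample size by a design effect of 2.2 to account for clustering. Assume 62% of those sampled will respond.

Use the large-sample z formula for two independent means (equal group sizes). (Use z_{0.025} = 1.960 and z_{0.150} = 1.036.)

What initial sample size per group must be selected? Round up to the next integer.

n = (z_{α/2} + z_β)² · (σ₁² + σ₂²) / δ²
  = (1.960 + 1.036)² · (2·4.5² = 40.5) / 1.9²
  = 8.9760 · 40.5 / 3.61
  = 100.70
Design effect: 2.2 × 100.70 = 221.54.
Adjust for 62% response: 221.54 / 0.62 = 357.32.
Round up → n = 358 per group.

n = 358 per group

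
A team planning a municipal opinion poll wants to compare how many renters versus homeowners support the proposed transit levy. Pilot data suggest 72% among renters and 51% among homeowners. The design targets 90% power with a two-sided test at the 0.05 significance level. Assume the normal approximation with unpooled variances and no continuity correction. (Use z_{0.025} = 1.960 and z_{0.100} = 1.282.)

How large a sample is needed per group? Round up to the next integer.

n = 108 per group

n = (z_{α/2} + z_β)² · [p₁(1−p₁) + p₂(1−p₂)] / (p₁ − p₂)²
  = (1.960 + 1.282)² · (0.72·0.28 + 0.51·0.49) / (0.21)²
  = (3.242)² · (0.2016 + 0.2499) / 0.0441
  = 10.5106 · 0.4515 / 0.0441
  = 107.61
Round up → n = 108 per group.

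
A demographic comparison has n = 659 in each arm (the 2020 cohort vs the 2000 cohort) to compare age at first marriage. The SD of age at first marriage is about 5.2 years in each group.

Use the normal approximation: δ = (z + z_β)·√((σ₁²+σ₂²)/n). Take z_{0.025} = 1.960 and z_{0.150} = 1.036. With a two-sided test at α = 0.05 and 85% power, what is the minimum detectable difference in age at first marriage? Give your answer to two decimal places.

δ = (z_{α/2} + z_β) · √((σ₁²+σ₂²)/n)
  = (1.960 + 1.036) · √(54.08/659)
  = 2.996 · √0.08206
  = 2.996 · 0.2865
  = 0.8583

Minimum detectable difference ≈ 0.86 years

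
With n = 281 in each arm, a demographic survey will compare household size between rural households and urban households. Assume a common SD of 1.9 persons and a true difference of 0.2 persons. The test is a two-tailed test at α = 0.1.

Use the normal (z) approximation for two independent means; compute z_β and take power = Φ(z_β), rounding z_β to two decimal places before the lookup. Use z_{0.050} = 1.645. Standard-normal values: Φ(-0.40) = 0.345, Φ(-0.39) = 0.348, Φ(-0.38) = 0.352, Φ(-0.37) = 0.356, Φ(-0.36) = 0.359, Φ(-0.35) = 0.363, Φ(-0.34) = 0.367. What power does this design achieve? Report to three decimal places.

Power ≈ 0.345

z_β = δ·√(n/(σ₁²+σ₂²)) − z_{α/2}
    = 0.2 · √(281/7.22) − 1.645
    = 0.2 · 6.23856 − 1.645
    = 1.2477 − 1.645 = -0.3973 → -0.40
Power = Φ(-0.40) = 0.345.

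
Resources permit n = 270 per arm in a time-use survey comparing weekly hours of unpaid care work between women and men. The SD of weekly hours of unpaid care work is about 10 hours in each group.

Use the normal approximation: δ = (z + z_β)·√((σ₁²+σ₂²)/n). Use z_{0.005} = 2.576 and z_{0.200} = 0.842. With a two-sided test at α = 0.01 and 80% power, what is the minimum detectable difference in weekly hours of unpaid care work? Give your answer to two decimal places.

δ = (z_{α/2} + z_β) · √((σ₁²+σ₂²)/n)
  = (2.576 + 0.842) · √(200/270)
  = 3.418 · √0.74074
  = 3.418 · 0.8607
  = 2.9417

Minimum detectable difference ≈ 2.94 hours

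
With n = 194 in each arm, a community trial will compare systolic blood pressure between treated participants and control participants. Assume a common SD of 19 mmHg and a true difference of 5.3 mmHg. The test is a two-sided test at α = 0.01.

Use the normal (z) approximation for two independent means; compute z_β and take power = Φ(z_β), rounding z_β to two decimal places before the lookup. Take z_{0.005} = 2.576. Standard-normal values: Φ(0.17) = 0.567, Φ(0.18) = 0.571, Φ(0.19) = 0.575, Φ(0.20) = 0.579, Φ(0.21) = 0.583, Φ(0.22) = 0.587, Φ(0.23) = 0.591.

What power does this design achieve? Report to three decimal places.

Power ≈ 0.567

z_β = δ·√(n/(σ₁²+σ₂²)) − z_{α/2}
    = 5.3 · √(194/722) − 2.576
    = 5.3 · 0.51836 − 2.576
    = 2.7473 − 2.576 = 0.1713 → 0.17
Power = Φ(0.17) = 0.567.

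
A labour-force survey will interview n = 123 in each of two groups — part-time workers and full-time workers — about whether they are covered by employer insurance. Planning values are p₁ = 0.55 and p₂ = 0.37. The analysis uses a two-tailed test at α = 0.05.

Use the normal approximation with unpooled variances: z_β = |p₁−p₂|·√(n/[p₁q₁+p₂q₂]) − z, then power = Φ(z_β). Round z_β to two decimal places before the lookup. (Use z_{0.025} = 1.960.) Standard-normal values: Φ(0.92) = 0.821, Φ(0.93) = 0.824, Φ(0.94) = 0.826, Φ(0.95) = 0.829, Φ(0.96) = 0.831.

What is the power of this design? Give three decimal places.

z_β = |p₁−p₂|·√(n/[p₁q₁+p₂q₂]) − z_{α/2}
    = 0.18 · √(123/0.4806) − 1.960
    = 0.18 · 15.9978 − 1.960
    = 2.8796 − 1.960 = 0.9196 → 0.92
Power = Φ(0.92) = 0.821.

Power ≈ 0.821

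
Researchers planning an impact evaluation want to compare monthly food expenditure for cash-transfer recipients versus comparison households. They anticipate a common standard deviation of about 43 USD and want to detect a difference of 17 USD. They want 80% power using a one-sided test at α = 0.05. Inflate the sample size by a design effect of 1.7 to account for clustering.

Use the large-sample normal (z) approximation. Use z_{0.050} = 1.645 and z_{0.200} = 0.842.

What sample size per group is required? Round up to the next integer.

n = (z_α + z_β)² · (σ₁² + σ₂²) / δ²
  = (1.645 + 0.842)² · (2·43² = 3698) / 17²
  = 6.1852 · 3698 / 289
  = 79.14
Design effect: 1.7 × 79.14 = 134.55.
Round up → n = 135 per group.

n = 135 per group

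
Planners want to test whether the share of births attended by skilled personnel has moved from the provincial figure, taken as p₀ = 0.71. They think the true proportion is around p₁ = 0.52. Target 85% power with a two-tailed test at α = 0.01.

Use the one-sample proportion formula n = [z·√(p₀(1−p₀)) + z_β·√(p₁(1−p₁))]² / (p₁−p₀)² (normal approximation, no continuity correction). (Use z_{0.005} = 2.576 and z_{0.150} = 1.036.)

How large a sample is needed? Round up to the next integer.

n = 79

n = [z_{α/2}·√(p₀q₀) + z_β·√(p₁q₁)]² / (p₁ − p₀)²
  = [2.576·√(0.71·0.29) + 1.036·√(0.52·0.48)]² / (-0.19)²
  = [2.576·0.4538 + 1.036·0.4996]² / 0.0361
  = [1.6865]² / 0.0361
  = 78.79
Round up → n = 79.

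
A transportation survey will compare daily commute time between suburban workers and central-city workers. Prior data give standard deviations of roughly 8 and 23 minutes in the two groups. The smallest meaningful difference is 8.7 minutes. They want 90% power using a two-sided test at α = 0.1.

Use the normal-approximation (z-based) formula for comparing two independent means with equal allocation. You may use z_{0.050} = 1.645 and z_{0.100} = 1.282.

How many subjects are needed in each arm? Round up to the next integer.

n = (z_{α/2} + z_β)² · (σ₁² + σ₂²) / δ²
  = (1.645 + 1.282)² · (8² + 23² = 593) / 8.7²
  = 8.5673 · 593 / 75.69
  = 67.12
Round up → n = 68 per group.

n = 68 per group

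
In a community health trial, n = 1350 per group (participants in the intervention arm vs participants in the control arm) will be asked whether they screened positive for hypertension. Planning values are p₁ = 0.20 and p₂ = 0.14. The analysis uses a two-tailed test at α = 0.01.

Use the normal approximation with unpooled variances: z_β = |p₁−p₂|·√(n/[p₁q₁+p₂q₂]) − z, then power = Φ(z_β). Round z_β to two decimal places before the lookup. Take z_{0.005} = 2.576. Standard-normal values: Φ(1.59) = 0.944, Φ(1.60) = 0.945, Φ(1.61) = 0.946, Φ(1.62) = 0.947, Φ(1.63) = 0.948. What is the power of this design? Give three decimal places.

Power ≈ 0.944

z_β = |p₁−p₂|·√(n/[p₁q₁+p₂q₂]) − z_{α/2}
    = 0.06 · √(1350/0.2804) − 2.576
    = 0.06 · 69.3870 − 2.576
    = 4.1632 − 2.576 = 1.5872 → 1.59
Power = Φ(1.59) = 0.944.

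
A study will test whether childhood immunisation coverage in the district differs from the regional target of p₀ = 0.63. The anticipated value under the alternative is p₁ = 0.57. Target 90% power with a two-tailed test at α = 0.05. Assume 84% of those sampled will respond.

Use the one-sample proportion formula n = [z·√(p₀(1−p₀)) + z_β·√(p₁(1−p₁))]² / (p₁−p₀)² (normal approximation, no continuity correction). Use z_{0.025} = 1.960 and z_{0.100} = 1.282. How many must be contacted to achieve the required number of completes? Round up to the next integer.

n = [z_{α/2}·√(p₀q₀) + z_β·√(p₁q₁)]² / (p₁ − p₀)²
  = [1.960·√(0.63·0.37) + 1.282·√(0.57·0.43)]² / (-0.06)²
  = [1.960·0.4828 + 1.282·0.4951]² / 0.0036
  = [1.5810]² / 0.0036
  = 694.31
Adjust for 84% response: 694.31 / 0.84 = 826.56.
Round up → n = 827.

n = 827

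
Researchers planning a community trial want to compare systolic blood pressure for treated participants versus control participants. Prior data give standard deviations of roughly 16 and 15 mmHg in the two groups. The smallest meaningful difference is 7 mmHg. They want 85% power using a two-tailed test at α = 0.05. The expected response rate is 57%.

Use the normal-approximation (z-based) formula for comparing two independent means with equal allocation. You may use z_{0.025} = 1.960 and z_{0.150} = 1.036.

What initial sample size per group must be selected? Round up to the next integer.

n = (z_{α/2} + z_β)² · (σ₁² + σ₂²) / δ²
  = (1.960 + 1.036)² · (16² + 15² = 481) / 7²
  = 8.9760 · 481 / 49
  = 88.11
Adjust for 57% response: 88.11 / 0.57 = 154.58.
Round up → n = 155 per group.

n = 155 per group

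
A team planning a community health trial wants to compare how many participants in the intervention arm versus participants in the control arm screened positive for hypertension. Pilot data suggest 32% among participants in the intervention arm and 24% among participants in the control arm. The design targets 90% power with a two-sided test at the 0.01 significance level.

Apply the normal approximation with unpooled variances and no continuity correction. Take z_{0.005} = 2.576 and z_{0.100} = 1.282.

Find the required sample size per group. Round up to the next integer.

n = (z_{α/2} + z_β)² · [p₁(1−p₁) + p₂(1−p₂)] / (p₁ − p₂)²
  = (2.576 + 1.282)² · (0.32·0.68 + 0.24·0.76) / (0.08)²
  = (3.858)² · (0.2176 + 0.1824) / 0.0064
  = 14.8842 · 0.4000 / 0.0064
  = 930.26
Round up → n = 931 per group.

n = 931 per group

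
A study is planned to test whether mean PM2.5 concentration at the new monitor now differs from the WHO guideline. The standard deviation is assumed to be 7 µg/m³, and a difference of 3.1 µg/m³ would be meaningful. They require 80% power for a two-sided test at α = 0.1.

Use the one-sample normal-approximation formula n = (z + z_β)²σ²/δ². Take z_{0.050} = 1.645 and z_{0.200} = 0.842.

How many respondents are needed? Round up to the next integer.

n = (z_{α/2} + z_β)² · σ² / δ²
  = (1.645 + 0.842)² · 7² / 3.1²
  = 6.1852 · 49 / 9.61
  = 31.54
Round up → n = 32.

n = 32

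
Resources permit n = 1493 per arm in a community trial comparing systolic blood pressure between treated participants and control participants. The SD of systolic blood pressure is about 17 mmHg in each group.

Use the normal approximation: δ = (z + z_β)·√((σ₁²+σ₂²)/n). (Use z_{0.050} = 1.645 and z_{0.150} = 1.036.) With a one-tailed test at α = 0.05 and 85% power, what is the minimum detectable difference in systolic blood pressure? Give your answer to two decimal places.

δ = (z_α + z_β) · √((σ₁²+σ₂²)/n)
  = (1.645 + 1.036) · √(578/1493)
  = 2.681 · √0.38714
  = 2.681 · 0.6222
  = 1.6681

Minimum detectable difference ≈ 1.67 mmHg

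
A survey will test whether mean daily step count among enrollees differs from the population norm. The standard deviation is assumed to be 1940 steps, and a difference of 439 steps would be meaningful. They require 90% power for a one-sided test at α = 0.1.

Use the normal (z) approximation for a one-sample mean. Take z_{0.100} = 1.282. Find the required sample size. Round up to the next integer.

n = (z_α + z_β)² · σ² / δ²
  = (1.282 + 1.282)² · 1940² / 439²
  = 6.5741 · 3763600 / 192721
  = 128.38
Round up → n = 129.

n = 129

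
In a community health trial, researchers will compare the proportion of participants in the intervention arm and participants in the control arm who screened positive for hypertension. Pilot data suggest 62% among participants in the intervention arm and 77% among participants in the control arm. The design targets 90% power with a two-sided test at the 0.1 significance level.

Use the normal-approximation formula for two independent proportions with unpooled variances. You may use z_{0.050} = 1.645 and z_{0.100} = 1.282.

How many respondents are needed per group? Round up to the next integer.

n = 158 per group

n = (z_{α/2} + z_β)² · [p₁(1−p₁) + p₂(1−p₂)] / (p₁ − p₂)²
  = (1.645 + 1.282)² · (0.62·0.38 + 0.77·0.23) / (-0.15)²
  = (2.927)² · (0.2356 + 0.1771) / 0.0225
  = 8.5673 · 0.4127 / 0.0225
  = 157.14
Round up → n = 158 per group.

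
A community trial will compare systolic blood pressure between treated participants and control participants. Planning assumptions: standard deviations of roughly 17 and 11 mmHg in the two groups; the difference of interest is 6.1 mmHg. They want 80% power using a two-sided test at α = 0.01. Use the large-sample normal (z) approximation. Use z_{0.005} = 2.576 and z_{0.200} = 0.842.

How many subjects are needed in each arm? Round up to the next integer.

n = 129 per group

n = (z_{α/2} + z_β)² · (σ₁² + σ₂²) / δ²
  = (2.576 + 0.842)² · (17² + 11² = 410) / 6.1²
  = 11.6827 · 410 / 37.21
  = 128.73
Round up → n = 129 per group.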